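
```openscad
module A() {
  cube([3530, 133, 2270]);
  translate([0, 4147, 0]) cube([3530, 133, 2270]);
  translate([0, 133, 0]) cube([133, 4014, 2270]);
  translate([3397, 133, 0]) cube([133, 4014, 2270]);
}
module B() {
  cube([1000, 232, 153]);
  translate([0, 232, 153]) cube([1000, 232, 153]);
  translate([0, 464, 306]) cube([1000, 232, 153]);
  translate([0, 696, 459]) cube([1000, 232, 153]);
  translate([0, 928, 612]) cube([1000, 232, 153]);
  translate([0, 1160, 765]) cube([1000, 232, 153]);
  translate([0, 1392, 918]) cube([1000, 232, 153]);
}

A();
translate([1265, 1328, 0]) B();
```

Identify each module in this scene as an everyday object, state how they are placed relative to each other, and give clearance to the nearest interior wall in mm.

A is a house frame. B is a staircase. The staircase sits inside the house frame, centred. The clearance to the nearest interior wall is 1132 mm.

Clearances: x = 1132, y = 1195; minimum 1132 mm.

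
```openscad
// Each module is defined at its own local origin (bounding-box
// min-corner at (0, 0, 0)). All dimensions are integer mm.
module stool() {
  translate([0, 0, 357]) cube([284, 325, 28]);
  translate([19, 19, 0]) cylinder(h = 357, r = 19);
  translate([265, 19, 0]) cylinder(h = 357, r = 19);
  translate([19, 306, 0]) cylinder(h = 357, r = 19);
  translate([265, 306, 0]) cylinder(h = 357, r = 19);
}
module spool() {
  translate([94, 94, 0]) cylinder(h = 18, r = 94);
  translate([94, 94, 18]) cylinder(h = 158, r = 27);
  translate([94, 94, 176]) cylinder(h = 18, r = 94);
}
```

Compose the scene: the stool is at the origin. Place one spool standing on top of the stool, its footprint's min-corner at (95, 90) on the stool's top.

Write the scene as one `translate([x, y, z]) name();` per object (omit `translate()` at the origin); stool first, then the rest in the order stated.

stool();
translate([95, 90, 385]) spool();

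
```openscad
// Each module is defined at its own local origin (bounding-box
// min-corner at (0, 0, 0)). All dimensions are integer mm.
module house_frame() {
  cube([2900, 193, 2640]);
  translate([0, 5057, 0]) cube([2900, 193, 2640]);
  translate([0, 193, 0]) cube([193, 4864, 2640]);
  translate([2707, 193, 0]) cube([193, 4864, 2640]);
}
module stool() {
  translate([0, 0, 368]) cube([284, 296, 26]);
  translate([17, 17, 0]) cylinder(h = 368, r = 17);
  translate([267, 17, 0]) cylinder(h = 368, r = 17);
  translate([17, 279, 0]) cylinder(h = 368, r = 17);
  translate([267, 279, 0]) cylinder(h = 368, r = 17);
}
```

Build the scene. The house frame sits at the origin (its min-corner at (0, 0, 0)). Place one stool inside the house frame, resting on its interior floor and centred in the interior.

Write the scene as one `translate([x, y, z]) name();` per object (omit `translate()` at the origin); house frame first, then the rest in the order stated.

house_frame();
translate([1308, 2477, 0]) stool();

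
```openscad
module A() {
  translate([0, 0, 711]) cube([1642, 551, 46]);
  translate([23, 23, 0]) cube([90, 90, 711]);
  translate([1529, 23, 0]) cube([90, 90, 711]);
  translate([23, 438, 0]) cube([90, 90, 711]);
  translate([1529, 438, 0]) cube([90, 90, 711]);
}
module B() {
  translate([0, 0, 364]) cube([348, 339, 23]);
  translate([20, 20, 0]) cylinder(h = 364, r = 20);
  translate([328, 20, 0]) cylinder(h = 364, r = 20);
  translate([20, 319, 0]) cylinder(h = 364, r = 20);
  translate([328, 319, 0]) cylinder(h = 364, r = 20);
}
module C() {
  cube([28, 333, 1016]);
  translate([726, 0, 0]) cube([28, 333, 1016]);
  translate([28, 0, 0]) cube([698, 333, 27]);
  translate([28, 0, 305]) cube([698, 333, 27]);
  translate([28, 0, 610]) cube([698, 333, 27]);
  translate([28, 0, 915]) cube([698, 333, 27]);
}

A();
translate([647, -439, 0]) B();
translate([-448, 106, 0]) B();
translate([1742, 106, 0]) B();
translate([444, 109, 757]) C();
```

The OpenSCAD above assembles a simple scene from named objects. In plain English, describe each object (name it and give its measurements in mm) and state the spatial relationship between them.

A is a rectangular dining table. The top is 1642×551×46 mm with its upper surface at z = 757 mm. It stands on four 90×90 mm square legs, each inset 23 mm from the nearest pair of top edges, running from the floor to the underside of the top.

B is a four-legged stool. The seat is 348×339 mm, 23 mm thick, top at z = 387 mm. It stands on four round legs, each 40 mm in diameter, from z = 0 to the seat underside, each leg's axis is inset half a diameter from the nearest pair of seat edges (so the leg's bounding box is flush with the corner).

C is a bookshelf 754 mm wide overall, 333 mm deep and 1016 mm tall. The two sides are 28 mm thick vertical panels. 4 horizontal shelves of 27 mm thickness span between the inner faces of the sides; the lowest shelf sits on the floor and shelves are stacked with a clear vertical gap of 278 mm between each pair.

Three stools sit around the table at the −y, −x, +x sides. The bookshelf is on top of the table, centred.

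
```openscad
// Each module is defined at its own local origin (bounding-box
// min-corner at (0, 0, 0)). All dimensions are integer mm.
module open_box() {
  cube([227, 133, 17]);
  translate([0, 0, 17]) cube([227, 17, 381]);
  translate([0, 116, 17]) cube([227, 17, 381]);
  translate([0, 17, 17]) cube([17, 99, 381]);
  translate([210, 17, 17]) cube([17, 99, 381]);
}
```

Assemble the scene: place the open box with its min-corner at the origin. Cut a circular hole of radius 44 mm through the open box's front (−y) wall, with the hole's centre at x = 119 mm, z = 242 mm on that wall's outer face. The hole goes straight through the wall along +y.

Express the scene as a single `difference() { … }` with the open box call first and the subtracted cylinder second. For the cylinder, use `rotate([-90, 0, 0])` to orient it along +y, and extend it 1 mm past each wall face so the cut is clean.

difference() {
  open_box();
  translate([119, -1, 242]) rotate([-90, 0, 0]) cylinder(h = 19, r = 44);
}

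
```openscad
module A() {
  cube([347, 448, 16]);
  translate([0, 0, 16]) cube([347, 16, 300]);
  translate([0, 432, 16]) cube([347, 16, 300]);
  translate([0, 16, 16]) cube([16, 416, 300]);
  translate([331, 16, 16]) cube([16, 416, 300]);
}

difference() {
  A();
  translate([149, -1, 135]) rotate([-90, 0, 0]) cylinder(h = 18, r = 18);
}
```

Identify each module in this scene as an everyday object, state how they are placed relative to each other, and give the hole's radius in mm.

A is an open box. The open box has a circular hole through its front wall. The hole's radius is 18 mm.

The subtracted cylinder has r = 18 mm.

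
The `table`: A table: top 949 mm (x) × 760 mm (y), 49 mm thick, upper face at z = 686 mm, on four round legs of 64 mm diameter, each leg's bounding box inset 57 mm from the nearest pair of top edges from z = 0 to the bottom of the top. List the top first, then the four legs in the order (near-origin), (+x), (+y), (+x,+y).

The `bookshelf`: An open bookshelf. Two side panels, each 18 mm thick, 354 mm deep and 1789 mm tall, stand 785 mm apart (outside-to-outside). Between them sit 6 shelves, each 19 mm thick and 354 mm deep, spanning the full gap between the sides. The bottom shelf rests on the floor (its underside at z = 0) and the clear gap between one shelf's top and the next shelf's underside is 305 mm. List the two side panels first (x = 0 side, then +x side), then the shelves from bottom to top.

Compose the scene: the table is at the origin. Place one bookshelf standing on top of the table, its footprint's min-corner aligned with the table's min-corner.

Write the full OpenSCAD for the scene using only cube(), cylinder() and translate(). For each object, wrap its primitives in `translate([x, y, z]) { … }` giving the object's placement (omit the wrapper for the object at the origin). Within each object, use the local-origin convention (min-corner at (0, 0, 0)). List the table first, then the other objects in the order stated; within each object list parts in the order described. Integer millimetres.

translate([0, 0, 637]) cube([949, 760, 49]);
translate([89, 89, 0]) cylinder(h = 637, r = 32);
translate([860, 89, 0]) cylinder(h = 637, r = 32);
translate([89, 671, 0]) cylinder(h = 637, r = 32);
translate([860, 671, 0]) cylinder(h = 637, r = 32);
translate([0, 0, 686]) {
  cube([18, 354, 1789]);
  translate([767, 0, 0]) cube([18, 354, 1789]);
  translate([18, 0, 0]) cube([749, 354, 19]);
  translate([18, 0, 324]) cube([749, 354, 19]);
  translate([18, 0, 648]) cube([749, 354, 19]);
  translate([18, 0, 972]) cube([749, 354, 19]);
  translate([18, 0, 1296]) cube([749, 354, 19]);
  translate([18, 0, 1620]) cube([749, 354, 19]);
}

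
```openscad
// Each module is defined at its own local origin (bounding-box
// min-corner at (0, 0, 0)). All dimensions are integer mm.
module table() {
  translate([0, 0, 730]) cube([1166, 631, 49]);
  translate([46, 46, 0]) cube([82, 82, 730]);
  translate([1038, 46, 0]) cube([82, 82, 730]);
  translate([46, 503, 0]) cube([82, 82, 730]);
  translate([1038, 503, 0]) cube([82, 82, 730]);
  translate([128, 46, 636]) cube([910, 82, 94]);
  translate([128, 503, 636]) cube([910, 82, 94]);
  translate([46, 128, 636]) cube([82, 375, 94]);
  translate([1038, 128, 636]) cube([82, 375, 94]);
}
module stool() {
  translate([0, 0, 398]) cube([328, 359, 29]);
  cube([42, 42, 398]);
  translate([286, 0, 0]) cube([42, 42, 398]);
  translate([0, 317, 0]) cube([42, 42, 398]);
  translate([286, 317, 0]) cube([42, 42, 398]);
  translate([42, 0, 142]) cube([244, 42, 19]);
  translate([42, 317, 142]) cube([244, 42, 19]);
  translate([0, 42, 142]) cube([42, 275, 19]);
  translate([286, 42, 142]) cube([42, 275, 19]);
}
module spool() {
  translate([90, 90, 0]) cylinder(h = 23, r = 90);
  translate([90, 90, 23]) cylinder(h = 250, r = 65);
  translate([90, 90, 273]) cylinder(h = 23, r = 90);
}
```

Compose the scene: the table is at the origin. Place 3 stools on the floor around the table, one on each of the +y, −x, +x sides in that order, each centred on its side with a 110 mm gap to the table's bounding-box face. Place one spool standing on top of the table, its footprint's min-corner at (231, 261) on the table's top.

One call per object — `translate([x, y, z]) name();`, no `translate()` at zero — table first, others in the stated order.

table();
translate([419, 741, 0]) stool();
translate([-438, 136, 0]) stool();
translate([1276, 136, 0]) stool();
translate([231, 261, 779]) spool();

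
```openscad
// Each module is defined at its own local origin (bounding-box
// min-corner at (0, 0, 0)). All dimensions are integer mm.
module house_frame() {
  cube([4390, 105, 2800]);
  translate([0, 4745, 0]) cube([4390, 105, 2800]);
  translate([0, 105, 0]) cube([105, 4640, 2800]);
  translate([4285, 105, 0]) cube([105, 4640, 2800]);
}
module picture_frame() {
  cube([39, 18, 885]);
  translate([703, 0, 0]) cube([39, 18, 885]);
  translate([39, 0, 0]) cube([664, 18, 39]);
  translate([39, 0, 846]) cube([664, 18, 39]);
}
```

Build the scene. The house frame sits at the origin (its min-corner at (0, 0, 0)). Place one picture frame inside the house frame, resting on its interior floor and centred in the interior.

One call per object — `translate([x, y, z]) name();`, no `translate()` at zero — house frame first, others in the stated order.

house_frame();
translate([1824, 2416, 0]) picture_frame();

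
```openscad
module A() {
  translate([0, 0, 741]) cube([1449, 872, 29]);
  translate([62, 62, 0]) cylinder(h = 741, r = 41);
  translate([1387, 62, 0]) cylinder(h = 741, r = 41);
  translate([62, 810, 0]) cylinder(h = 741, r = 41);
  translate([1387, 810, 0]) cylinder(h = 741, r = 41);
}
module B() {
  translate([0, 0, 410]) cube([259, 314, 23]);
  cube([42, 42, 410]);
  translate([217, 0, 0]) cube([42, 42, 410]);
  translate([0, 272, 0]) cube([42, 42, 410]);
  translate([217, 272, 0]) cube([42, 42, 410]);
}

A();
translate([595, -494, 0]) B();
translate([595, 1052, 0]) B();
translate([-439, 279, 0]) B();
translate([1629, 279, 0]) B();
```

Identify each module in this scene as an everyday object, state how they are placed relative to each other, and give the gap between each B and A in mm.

A is a table. B is a stool. Four stools sit around the table at the −y, +y, −x, +x sides. The gap between each stool and the table is 180 mm.

Each stool's nearest face is 180 mm from the table's bounding box.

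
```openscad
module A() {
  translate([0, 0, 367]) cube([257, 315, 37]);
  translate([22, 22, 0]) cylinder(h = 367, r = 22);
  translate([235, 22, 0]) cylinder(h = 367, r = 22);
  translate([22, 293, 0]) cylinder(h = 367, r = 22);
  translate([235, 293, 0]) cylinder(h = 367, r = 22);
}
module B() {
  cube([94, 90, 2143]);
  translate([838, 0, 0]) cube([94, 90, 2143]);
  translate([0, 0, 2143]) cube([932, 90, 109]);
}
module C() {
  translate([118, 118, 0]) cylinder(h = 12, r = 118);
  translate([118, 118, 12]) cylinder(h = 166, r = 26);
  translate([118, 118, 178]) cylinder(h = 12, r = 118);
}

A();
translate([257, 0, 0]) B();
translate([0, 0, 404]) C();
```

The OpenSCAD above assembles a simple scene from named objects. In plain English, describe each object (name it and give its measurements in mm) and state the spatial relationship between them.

A is a four-legged stool. The seat is 257×315 mm, 37 mm thick, top at z = 404 mm. It stands on four round legs, each 44 mm in diameter, from z = 0 to the seat underside, each leg's axis is inset half a diameter from the nearest pair of seat edges (so the leg's bounding box is flush with the corner).

B is a door frame. The clear opening is 744 mm wide and 2143 mm high. Two 94 mm wide jambs, 90 mm deep, stand either side of the opening from the floor to the top of the opening. A 109 mm thick head sits across the top of both jambs, spanning the full outside width of the frame.

C is a spool: two coaxial disc flanges of radius 118 mm and thickness 12 mm, joined by a core cylinder of radius 26 mm and height 166 mm. The lower flange rests on z = 0 and the three cylinders share a vertical axis.

The door frame is against the stool's +x side, with their −y faces flush. The spool is on top of the stool.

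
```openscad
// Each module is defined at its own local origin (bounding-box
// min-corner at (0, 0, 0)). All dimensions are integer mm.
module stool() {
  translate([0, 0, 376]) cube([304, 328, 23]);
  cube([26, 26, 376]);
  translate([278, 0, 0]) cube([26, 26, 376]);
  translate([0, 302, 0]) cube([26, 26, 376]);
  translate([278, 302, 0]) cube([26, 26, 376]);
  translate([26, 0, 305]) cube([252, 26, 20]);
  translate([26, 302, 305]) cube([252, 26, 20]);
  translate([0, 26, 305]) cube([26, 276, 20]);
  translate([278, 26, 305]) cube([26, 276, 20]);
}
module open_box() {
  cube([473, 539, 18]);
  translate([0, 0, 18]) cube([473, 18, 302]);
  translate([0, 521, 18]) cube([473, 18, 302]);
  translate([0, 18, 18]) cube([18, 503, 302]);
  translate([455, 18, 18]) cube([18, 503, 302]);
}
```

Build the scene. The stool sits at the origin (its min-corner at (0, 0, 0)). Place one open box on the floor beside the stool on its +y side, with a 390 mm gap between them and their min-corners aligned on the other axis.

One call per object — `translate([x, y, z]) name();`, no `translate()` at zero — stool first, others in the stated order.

stool();
translate([0, 718, 0]) open_box();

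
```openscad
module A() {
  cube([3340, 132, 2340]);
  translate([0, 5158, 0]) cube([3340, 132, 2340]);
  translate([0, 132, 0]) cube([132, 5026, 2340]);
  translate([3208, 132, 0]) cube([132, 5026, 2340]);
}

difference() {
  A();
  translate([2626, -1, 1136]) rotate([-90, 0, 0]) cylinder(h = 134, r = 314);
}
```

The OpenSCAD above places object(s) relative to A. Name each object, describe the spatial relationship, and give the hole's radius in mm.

A is a house frame. The house frame has a circular hole through its front wall. The hole's radius is 314 mm.

The subtracted cylinder has r = 314 mm.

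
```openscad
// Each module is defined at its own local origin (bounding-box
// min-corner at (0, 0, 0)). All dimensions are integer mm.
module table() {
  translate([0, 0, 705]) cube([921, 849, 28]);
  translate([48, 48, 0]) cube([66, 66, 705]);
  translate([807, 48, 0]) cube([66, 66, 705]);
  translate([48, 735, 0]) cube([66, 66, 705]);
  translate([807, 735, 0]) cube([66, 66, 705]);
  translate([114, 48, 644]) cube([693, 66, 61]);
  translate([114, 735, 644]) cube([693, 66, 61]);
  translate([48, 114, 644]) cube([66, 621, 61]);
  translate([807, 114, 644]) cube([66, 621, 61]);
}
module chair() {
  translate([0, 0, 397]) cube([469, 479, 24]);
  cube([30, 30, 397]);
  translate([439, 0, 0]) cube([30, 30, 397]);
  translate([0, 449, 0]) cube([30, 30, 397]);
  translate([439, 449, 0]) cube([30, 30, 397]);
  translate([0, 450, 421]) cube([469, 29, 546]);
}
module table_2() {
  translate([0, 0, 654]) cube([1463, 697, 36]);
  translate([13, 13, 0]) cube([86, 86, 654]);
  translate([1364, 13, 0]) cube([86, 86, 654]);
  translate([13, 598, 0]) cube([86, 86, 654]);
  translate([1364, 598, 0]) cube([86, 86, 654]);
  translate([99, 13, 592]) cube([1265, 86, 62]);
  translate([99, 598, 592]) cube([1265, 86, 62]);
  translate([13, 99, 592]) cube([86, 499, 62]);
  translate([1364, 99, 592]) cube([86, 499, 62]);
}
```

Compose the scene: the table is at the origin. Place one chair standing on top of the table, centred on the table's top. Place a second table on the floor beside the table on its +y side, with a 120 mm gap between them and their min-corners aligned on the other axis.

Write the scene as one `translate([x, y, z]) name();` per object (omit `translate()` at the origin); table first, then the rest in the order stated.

table();
translate([226, 185, 733]) chair();
translate([0, 969, 0]) table_2();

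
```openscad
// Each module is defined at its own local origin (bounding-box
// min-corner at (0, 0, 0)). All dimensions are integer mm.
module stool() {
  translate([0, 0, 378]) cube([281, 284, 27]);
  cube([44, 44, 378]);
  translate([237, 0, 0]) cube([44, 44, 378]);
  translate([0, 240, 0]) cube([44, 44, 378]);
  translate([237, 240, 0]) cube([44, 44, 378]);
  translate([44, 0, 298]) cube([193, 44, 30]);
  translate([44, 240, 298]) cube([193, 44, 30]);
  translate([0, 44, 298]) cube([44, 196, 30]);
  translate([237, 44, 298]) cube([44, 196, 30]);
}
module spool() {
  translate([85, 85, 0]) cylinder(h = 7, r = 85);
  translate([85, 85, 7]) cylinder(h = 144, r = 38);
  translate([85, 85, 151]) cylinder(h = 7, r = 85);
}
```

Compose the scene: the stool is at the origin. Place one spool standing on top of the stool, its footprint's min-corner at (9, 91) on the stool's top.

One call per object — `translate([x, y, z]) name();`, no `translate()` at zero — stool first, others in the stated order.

stool();
translate([9, 91, 405]) spool();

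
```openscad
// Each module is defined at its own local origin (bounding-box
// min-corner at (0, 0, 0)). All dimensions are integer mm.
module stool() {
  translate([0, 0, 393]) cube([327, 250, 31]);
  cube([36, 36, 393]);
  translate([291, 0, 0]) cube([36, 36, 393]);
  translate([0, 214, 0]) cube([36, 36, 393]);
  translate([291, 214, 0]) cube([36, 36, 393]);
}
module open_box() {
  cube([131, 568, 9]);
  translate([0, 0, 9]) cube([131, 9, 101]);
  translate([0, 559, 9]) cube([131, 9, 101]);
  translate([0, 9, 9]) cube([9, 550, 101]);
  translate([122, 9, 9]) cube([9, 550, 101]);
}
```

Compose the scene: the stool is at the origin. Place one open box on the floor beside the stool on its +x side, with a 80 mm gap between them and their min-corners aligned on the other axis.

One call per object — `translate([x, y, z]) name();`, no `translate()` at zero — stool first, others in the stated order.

stool();
translate([407, 0, 0]) open_box();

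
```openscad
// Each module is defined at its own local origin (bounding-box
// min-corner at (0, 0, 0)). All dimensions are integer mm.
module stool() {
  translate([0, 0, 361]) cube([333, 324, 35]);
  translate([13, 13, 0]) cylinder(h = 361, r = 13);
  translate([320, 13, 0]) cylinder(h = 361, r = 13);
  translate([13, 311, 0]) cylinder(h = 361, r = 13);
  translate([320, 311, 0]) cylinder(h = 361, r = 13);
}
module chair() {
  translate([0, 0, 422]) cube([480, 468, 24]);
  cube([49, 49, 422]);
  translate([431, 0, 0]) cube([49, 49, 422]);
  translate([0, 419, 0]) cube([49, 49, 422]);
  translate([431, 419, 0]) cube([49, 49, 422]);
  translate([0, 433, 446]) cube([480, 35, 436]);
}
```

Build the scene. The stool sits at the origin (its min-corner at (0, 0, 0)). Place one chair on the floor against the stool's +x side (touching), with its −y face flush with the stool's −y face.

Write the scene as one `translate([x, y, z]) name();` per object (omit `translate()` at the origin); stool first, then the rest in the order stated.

stool();
translate([333, 0, 0]) chair();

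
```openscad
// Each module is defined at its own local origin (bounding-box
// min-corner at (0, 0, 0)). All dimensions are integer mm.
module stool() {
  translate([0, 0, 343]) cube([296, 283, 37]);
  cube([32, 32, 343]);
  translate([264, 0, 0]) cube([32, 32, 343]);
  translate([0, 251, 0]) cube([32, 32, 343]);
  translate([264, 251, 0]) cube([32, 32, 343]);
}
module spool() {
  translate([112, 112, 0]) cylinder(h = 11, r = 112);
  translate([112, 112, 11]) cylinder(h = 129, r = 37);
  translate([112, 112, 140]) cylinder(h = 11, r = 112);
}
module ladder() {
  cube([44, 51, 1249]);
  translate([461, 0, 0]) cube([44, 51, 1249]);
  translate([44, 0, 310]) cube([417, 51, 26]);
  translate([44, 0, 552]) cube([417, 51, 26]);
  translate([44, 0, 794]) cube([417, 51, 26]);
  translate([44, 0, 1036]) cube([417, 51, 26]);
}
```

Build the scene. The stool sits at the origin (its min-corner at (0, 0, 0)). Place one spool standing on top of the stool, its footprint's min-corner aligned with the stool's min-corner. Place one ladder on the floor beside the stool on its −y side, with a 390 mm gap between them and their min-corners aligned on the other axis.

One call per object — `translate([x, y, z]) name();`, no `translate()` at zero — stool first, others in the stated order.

stool();
translate([0, 0, 380]) spool();
translate([0, -441, 0]) ladder();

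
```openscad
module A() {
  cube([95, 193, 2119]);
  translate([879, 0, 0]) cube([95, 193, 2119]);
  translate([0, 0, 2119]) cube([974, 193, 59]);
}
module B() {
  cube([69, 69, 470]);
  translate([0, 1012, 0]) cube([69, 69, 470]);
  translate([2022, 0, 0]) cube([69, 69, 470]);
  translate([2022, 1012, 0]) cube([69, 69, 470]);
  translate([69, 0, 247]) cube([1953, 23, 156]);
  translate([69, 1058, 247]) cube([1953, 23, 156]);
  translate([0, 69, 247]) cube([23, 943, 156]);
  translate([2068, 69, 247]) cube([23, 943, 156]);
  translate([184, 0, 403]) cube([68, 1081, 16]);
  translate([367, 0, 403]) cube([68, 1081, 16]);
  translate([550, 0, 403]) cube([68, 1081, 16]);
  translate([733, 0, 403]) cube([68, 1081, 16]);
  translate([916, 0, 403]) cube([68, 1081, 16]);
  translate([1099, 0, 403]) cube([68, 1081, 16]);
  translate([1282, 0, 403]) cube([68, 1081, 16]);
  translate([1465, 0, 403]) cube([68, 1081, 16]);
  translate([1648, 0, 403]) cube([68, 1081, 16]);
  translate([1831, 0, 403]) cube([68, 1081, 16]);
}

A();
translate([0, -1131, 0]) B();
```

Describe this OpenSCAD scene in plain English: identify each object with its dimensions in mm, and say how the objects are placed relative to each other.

A is a rectangular door frame: two vertical jambs of 95×193 mm section, 2119 mm tall, with a clear opening 784 mm wide between their inner faces. A header 59 mm tall and 193 mm deep lies on top of the jambs and spans the full outside width.

B is a bed frame 2091 mm long (x) by 1081 mm wide (y). Four 69×69 mm corner posts, 470 mm tall, at the corners of the footprint. Four rails of 23 mm thickness and 156 mm height run between adjacent posts with their undersides at z = 247 mm, their outer faces flush with the outside of the frame (the two x-running rails run between the posts' inner faces; the two y-running rails run between the posts' inner faces). 10 slats, each 68 mm wide (x) and 16 mm thick, lie across the top of the two x-running rails, running the full 1081 mm width of the frame in y; the slats are evenly spaced along x between the inner faces of the end posts with equal gaps (rounded down to the nearest mm) at the −x end and between each pair — any rounding remainder accumulates at the +x end.

The bed frame is on the floor beside the door frame on its −y side.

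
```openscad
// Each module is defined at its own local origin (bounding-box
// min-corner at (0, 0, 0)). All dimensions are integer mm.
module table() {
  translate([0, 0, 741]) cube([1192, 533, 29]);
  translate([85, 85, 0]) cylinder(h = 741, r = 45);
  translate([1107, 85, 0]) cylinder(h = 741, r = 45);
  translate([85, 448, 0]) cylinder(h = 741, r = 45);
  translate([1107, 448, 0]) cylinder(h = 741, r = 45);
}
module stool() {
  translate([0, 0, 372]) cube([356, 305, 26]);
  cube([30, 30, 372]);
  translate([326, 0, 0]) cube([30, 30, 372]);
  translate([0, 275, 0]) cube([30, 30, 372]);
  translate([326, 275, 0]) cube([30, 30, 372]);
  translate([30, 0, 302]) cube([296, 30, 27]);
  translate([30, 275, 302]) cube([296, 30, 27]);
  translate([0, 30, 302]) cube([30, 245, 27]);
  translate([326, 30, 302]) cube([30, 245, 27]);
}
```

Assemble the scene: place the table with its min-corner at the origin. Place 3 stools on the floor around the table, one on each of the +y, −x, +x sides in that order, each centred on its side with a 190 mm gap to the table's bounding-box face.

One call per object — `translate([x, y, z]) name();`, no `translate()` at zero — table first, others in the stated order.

table();
translate([418, 723, 0]) stool();
translate([-546, 114, 0]) stool();
translate([1382, 114, 0]) stool();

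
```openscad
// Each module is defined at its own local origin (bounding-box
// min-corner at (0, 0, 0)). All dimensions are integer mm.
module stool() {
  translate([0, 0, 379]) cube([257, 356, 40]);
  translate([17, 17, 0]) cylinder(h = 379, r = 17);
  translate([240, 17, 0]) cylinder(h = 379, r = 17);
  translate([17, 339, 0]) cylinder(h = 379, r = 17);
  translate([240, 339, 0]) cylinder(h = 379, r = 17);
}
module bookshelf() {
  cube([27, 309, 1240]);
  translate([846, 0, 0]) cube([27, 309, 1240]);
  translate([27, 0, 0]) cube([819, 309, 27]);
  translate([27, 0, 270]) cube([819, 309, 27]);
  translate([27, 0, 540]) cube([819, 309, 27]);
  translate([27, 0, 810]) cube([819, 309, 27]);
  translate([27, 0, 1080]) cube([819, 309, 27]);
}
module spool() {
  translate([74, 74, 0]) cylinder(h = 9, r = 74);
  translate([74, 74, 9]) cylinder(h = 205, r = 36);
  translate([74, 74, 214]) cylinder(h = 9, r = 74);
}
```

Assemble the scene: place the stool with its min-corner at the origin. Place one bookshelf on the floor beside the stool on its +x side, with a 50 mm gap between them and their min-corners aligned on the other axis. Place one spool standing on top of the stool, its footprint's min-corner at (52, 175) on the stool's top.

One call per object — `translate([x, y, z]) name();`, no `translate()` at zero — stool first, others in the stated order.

stool();
translate([307, 0, 0]) bookshelf();
translate([52, 175, 419]) spool();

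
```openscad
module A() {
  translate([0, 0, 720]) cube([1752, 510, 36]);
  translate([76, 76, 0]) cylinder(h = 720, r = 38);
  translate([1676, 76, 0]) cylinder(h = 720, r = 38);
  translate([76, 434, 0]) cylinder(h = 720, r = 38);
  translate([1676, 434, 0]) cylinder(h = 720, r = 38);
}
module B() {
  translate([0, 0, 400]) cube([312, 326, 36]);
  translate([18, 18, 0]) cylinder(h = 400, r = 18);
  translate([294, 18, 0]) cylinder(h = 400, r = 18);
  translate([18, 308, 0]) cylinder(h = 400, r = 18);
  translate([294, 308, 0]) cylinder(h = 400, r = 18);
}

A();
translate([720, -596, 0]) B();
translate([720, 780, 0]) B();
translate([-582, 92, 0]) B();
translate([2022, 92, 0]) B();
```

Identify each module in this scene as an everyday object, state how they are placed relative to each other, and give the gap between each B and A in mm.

Each stool's nearest face is 270 mm from the table's bounding box.

A is a table. B is a stool. Four stools sit around the table at the −y, +y, −x, +x sides. The gap between each stool and the table is 270 mm.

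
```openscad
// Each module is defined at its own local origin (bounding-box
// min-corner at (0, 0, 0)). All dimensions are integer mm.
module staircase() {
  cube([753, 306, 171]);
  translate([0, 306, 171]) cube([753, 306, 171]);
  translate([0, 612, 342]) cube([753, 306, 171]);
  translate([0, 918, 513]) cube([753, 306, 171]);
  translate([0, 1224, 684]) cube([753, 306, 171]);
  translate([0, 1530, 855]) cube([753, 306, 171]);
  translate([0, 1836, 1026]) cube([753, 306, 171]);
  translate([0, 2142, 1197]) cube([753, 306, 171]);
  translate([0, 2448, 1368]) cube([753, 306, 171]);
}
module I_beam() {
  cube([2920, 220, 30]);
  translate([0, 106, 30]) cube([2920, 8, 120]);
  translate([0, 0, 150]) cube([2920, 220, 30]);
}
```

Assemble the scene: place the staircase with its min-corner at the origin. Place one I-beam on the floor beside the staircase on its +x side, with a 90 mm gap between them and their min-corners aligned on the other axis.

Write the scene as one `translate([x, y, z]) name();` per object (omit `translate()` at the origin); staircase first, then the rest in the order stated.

staircase();
translate([843, 0, 0]) I_beam();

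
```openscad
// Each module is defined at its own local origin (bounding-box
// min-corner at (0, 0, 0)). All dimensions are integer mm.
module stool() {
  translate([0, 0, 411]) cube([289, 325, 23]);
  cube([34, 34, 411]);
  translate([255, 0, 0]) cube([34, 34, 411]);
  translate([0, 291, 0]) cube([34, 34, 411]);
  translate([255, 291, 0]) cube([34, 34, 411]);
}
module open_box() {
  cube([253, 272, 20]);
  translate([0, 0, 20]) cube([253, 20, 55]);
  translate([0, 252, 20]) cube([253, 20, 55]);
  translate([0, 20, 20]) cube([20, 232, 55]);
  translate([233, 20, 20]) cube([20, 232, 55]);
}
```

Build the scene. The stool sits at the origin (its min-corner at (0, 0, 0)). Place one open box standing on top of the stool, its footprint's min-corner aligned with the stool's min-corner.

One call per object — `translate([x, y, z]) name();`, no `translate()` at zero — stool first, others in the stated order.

stool();
translate([0, 0, 434]) open_box();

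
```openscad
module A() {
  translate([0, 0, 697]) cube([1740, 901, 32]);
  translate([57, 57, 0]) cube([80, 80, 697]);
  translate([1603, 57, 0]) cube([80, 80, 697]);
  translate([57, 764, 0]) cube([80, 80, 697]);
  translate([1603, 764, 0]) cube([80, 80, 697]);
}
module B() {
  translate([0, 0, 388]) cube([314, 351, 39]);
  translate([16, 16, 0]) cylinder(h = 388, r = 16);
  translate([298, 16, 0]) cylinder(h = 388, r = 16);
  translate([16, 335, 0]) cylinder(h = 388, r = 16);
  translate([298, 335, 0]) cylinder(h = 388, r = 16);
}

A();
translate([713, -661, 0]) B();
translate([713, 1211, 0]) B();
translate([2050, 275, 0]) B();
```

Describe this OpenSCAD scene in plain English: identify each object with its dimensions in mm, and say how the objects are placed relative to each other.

A is a table with a 1740×901 mm rectangular top, 32 mm thick, top surface at z = 729 mm, supported by four 80×80 mm square legs, each inset 57 mm from the nearest pair of top edges, running from the floor.

B is a four-legged stool. The seat is a 314×351×39 mm slab whose top surface is at z = 427 mm; four round legs, each 32 mm in diameter, run from the floor (z = 0) to the underside of the seat, each leg's axis is inset half a diameter from the nearest pair of seat edges (so the leg's bounding box is flush with the corner).

Three stools sit around the table at the −y, +y, +x sides.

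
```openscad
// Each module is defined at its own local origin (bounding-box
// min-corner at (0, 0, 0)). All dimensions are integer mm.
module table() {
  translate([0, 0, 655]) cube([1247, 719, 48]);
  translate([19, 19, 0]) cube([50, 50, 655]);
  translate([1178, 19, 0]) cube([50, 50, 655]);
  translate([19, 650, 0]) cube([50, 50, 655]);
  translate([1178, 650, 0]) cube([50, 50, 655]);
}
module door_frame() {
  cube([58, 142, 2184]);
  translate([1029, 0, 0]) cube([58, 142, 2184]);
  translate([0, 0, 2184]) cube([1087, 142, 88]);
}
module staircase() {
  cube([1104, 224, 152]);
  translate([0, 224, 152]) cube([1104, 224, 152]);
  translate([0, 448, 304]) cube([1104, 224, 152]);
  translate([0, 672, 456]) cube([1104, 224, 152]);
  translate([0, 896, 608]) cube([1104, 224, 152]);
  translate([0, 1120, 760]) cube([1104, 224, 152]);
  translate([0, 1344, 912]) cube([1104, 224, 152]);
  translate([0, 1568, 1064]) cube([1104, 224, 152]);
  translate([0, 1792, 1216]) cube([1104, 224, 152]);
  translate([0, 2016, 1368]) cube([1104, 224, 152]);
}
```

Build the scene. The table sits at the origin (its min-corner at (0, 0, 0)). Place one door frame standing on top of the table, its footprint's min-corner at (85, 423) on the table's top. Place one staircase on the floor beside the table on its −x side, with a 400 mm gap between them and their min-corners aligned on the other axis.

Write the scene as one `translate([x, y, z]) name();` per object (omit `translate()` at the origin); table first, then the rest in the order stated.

table();
translate([85, 423, 703]) door_frame();
translate([-1504, 0, 0]) staircase();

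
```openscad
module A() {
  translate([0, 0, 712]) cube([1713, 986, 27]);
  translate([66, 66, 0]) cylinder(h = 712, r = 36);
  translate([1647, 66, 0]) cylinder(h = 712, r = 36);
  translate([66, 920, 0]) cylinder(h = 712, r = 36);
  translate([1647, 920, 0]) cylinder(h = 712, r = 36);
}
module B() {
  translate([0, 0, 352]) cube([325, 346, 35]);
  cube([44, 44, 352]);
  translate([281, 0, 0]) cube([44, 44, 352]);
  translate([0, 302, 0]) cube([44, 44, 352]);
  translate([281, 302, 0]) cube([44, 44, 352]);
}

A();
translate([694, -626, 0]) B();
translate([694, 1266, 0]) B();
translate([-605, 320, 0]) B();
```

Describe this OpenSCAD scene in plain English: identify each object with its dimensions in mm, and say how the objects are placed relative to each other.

A is a rectangular dining table. The top is 1713×986×27 mm with its upper surface at z = 739 mm. It stands on four round legs of 72 mm diameter, each leg's bounding box inset 30 mm from the nearest pair of top edges, running from the floor to the underside of the top.

B is a four-legged stool. The seat is a 325×346×35 mm slab whose top surface is at z = 387 mm; four square legs, each 44×44 mm in cross-section, run from the floor (z = 0) to the underside of the seat, each flush with a corner of the seat.

Three stools sit around the table at the −y, +y, −x sides.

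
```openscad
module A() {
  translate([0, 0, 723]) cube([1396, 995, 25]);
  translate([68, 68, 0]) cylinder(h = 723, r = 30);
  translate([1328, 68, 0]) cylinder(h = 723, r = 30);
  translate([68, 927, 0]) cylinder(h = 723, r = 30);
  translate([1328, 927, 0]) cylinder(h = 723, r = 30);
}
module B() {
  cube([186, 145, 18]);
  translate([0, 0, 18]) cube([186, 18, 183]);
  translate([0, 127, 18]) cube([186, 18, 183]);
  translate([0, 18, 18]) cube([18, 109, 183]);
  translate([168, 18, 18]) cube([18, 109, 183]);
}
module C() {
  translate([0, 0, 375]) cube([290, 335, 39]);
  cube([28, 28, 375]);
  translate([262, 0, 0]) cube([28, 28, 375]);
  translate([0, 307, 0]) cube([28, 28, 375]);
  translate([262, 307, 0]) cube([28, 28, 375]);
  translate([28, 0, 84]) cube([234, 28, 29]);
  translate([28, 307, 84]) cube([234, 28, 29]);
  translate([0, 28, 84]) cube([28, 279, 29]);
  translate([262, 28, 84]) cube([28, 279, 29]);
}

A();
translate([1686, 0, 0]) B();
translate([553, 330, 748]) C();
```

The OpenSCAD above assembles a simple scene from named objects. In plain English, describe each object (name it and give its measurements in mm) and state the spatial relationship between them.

A is a table with a 1396×995 mm rectangular top, 25 mm thick, top surface at z = 748 mm, supported by four round legs of 60 mm diameter, each leg's bounding box inset 38 mm from the nearest pair of top edges, running from the floor.

B is an open storage box with external size 186×145×201 mm and wall thickness 18 mm (the base is also 18 mm thick). The base covers the whole footprint; the four walls stand on the base, with the y-facing walls full-width and the x-facing walls fitting between their inner faces.

C is a four-legged stool. The seat is 290×335 mm, 39 mm thick, top at z = 414 mm. It stands on four square legs, each 28×28 mm in cross-section, from z = 0 to the seat underside, each flush with a corner of the seat. Four stretchers, 28 mm wide and 29 mm tall, connect adjacent legs with their undersides at z = 84 mm, each running between the inner faces of the legs it joins and aligned with the legs' outer faces on the other axis.

The open box is on the floor beside the table on its +x side. The stool is on top of the table, centred.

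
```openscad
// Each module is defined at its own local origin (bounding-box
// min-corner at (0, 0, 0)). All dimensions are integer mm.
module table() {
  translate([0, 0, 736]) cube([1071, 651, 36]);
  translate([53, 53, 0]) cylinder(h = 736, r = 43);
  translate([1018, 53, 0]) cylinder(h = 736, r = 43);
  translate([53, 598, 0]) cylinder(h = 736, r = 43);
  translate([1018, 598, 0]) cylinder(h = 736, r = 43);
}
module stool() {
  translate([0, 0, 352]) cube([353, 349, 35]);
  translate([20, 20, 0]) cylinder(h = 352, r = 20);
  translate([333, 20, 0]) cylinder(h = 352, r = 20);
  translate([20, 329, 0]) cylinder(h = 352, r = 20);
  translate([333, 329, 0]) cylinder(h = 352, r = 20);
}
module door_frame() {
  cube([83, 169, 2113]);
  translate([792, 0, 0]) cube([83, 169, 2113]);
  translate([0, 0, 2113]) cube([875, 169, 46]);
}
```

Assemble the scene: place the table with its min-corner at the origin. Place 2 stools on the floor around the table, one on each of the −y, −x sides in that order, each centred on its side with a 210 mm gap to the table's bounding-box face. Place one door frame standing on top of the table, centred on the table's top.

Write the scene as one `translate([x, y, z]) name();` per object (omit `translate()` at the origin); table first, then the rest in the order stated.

table();
translate([359, -559, 0]) stool();
translate([-563, 151, 0]) stool();
translate([98, 241, 772]) door_frame();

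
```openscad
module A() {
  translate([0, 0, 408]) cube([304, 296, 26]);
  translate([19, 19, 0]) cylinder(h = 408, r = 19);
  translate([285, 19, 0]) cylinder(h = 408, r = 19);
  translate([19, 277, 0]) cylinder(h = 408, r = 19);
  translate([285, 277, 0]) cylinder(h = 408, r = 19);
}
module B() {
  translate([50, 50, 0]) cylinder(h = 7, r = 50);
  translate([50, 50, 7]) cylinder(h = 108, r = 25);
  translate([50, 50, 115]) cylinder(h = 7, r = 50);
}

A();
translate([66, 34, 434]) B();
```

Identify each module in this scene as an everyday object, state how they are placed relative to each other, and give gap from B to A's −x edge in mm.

The spool's min-x is at 66; the stool's min-x is 0; gap = 66 mm.

A is a stool. B is a spool. The spool is on top of the stool. The gap from the spool to the stool's −x edge is 66 mm.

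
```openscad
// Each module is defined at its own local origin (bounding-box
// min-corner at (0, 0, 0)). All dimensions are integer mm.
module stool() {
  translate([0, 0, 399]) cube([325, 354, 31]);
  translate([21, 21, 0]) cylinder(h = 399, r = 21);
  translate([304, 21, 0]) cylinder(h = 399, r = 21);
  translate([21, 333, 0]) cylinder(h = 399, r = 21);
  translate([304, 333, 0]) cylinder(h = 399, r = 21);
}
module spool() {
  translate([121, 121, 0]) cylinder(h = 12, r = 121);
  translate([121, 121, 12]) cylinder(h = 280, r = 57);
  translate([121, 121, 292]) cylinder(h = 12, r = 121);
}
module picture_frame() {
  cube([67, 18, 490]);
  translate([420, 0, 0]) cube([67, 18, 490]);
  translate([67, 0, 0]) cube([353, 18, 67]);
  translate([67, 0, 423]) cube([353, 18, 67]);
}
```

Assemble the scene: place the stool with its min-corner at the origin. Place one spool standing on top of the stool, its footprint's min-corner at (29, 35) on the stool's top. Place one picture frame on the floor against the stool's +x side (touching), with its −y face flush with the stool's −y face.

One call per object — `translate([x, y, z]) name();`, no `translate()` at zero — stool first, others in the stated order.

stool();
translate([29, 35, 430]) spool();
translate([325, 0, 0]) picture_frame();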